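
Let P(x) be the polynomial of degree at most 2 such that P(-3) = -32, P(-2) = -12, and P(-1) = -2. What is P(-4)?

Forward differences of the values at x = -3, -2, -1:
  P  : -32  -12  -2
  Δ  : 20  10
  Δ^2: -10
The second differences are constant, confirming degree 2.
Interpolating (Newton forward form) and evaluating at x = -4 gives P(-4) = -62.

-62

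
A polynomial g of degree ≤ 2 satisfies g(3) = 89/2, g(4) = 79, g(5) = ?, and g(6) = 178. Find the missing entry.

On equispaced nodes a degree-2 polynomial has vanishing third forward difference, so
  - g(3) + 3·g(4) - 3·g(5) + g(6) = 0.
Substituting the known values and solving for g(5):
  -3·g(5) = -741/2
  g(5) = 247/2.

247/2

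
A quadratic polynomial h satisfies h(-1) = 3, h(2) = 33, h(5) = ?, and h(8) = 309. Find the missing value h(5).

135

The 3 known points determine the degree-2 polynomial uniquely.
Write h(s) = as^2 + bs + c. Substituting each data point gives a linear system:
  a - b + c = 3
  4a + 2b + c = 33
  64a + 8b + c = 309
Solving the system yields a = 4, b = 6, c = 5.
So h(s) = 4s^2 + 6s + 5.
Then h(5) = 135.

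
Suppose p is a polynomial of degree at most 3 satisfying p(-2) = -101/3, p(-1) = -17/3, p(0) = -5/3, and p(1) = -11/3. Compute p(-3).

-311/3

Using the Lagrange interpolation formula with nodes -2, -1, 0, 1:
  L_0(t) = (t + 1)t(t - 1) / -6
  L_1(t) = (t + 2)t(t - 1) / 2
  L_2(t) = (t + 2)(t + 1)(t - 1) / -2
  L_3(t) = (t + 2)(t + 1)t / 6
Then p(t) = -101/3·L_0(t) - 17/3·L_1(t) - 5/3·L_2(t) - 11/3·L_3(t).
Expanding and collecting terms gives p(t) = 3t³ - 3t² - 2t - 5/3.
Evaluating at t = -3: p(-3) = -311/3.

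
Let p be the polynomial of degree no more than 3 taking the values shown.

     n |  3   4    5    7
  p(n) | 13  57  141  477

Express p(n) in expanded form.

Write p(n) = an^3 + bn^2 + cn + d. Substituting each data point gives a linear system:
  27a + 9b + 3c + d = 13
  64a + 16b + 4c + d = 57
  125a + 25b + 5c + d = 141
  343a + 49b + 7c + d = 477
Solving the system yields a = 2, b = -4, c = -2, d = 1.
So p(n) = 2n^3 - 4n^2 - 2n + 1.
Check: p(3) = 13. ✓

p(n) = 2n^3 - 4n^2 - 2n + 1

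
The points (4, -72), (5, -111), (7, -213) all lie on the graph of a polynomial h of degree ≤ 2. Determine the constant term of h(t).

Write h(t) = at^2 + bt + c. Substituting each data point gives a linear system:
  16a + 4b + c = -72
  25a + 5b + c = -111
  49a + 7b + c = -213
Solving the system yields a = -4, b = -3, c = 4.
So h(t) = -4t² - 3t + 4.
The constant term is 4.

4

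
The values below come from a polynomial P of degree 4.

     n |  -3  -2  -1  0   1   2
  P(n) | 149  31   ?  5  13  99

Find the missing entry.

On equispaced nodes a degree-4 polynomial has vanishing fifth forward difference, so
  - P(-3) + 5·P(-2) - 10·P(-1) + 10·P(0) - 5·P(1) + P(2) = 0.
Substituting the known values and solving for P(-1):
  -10·P(-1) = -90
  P(-1) = 9.

9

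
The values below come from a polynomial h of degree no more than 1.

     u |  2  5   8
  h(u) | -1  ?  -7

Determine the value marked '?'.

-4

The 2 known points determine the degree-1 polynomial uniquely.
Write h(u) = au + b. Substituting each data point gives a linear system:
  2a + b = -1
  8a + b = -7
Solving the system yields a = -1, b = 1.
So h(u) = -u + 1.
Then h(5) = -4.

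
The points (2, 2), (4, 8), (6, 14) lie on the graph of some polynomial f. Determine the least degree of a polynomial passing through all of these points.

Divided differences on the nodes 2, 4, 6:
  order 0: 2  8  14
  order 1: 3  3
  order 2: 0
The order-1 divided differences are all 3 (nonzero) and every higher order vanishes, so the data lies on a polynomial of degree exactly 1.

1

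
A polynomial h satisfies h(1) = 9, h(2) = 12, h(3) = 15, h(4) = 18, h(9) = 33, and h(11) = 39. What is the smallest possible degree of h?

Divided differences on the nodes 1, 2, 3, 4, 9, 11:
  order 0: 9  12  15  18  33  39
  order 1: 3  3  3  3  3
  order 2: 0  0  0  0
  order 3: 0  0  0
  order 4: 0  0
  order 5: 0
The order-1 divided differences are all 3 (nonzero) and every higher order vanishes, so the data lies on a polynomial of degree exactly 1.

1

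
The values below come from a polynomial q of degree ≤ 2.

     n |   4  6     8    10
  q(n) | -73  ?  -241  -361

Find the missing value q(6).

-145

The 3 known points determine the degree-2 polynomial uniquely.
Write q(n) = an^2 + bn + c. Substituting each data point gives a linear system:
  16a + 4b + c = -73
  64a + 8b + c = -241
  100a + 10b + c = -361
Solving the system yields a = -3, b = -6, c = -1.
So q(n) = -3n^2 - 6n - 1.
Then q(6) = -145.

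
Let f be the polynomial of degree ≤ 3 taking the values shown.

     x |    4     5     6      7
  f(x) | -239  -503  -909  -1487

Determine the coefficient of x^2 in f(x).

Write f(x) = ax^3 + bx^2 + cx + d. Substituting each data point gives a linear system:
  64a + 16b + 4c + d = -239
  125a + 25b + 5c + d = -503
  216a + 36b + 6c + d = -909
  343a + 49b + 7c + d = -1487
Solving the system yields a = -5, b = 4, c = 5, d = -3.
So f(x) = -5x³ + 4x² + 5x - 3.
The coefficient of x^2 is 4.

4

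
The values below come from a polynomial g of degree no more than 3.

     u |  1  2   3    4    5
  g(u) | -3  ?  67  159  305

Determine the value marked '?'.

The 4 known points determine the degree-3 polynomial uniquely.
Write g(u) = au^3 + bu^2 + cu + d. Substituting each data point gives a linear system:
  a + b + c + d = -3
  27a + 9b + 3c + d = 67
  64a + 16b + 4c + d = 159
  125a + 25b + 5c + d = 305
Solving the system yields a = 2, b = 3, c = -3, d = -5.
So g(u) = 2u^3 + 3u^2 - 3u - 5.
Then g(2) = 17.

17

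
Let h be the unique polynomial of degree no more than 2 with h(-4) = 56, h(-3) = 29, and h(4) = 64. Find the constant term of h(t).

-4

Write h(t) = at^2 + bt + c. Substituting each data point gives a linear system:
  16a - 4b + c = 56
  9a - 3b + c = 29
  16a + 4b + c = 64
Solving the system yields a = 4, b = 1, c = -4.
So h(t) = 4t^2 + t - 4.
The constant term is -4.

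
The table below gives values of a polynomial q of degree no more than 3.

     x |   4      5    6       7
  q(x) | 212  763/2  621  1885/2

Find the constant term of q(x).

-6

Write q(x) = ax^3 + bx^2 + cx + d. Substituting each data point gives a linear system:
  64a + 16b + 4c + d = 212
  125a + 25b + 5c + d = 763/2
  216a + 36b + 6c + d = 621
  343a + 49b + 7c + d = 1885/2
Solving the system yields a = 2, b = 5, c = 5/2, d = -6.
So q(x) = 2x^3 + 5x^2 + (5/2)x - 6.
The constant term is -6.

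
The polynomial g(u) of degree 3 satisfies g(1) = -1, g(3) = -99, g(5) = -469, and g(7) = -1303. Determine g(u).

Using the Lagrange interpolation formula with nodes 1, 3, 5, 7:
  L_0(u) = (u - 3)(u - 5)(u - 7) / -48
  L_1(u) = (u - 1)(u - 5)(u - 7) / 16
  L_2(u) = (u - 1)(u - 3)(u - 7) / -16
  L_3(u) = (u - 1)(u - 3)(u - 5) / 48
Then g(u) = -1·L_0(u) - 99·L_1(u) - 469·L_2(u) - 1303·L_3(u).
Expanding and collecting terms gives g(u) = -4u^3 + 2u^2 - 5u + 6.
Check: g(1) = -1. ✓

g(u) = -4u^3 + 2u^2 - 5u + 6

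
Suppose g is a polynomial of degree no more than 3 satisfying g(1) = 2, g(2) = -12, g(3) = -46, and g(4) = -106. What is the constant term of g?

2

Write g(x) = ax^3 + bx^2 + cx + d. Substituting each data point gives a linear system:
  a + b + c + d = 2
  8a + 4b + 2c + d = -12
  27a + 9b + 3c + d = -46
  64a + 16b + 4c + d = -106
Solving the system yields a = -1, b = -4, c = 5, d = 2.
So g(x) = -x^3 - 4x^2 + 5x + 2.
The constant term is 2.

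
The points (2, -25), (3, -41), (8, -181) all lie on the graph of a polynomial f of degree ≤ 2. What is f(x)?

f(x) = -2x^2 - 6x - 5

Using the Lagrange interpolation formula with nodes 2, 3, 8:
  L_0(x) = (x - 3)(x - 8) / 6
  L_1(x) = (x - 2)(x - 8) / -5
  L_2(x) = (x - 2)(x - 3) / 30
Then f(x) = -25·L_0(x) - 41·L_1(x) - 181·L_2(x).
Expanding and collecting terms gives f(x) = -2x^2 - 6x - 5.
Check: f(8) = -181. ✓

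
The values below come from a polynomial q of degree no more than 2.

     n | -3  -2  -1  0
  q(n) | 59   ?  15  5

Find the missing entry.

33

The 3 known points determine the degree-2 polynomial uniquely.
Write q(n) = an^2 + bn + c. Substituting each data point gives a linear system:
  9a - 3b + c = 59
  a - b + c = 15
  c = 5
Solving the system yields a = 4, b = -6, c = 5.
So q(n) = 4n² - 6n + 5.
Then q(-2) = 33.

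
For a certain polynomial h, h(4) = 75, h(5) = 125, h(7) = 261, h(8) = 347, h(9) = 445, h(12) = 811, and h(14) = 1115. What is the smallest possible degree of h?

Divided differences on the nodes 4, 5, 7, 8, 9, 12, 14:
  order 0: 75  125  261  347  445  811  1115
  order 1: 50  68  86  98  122  152
  order 2: 6  6  6  6  6
  order 3: 0  0  0  0
  order 4: 0  0  0
  order 5: 0  0
  order 6: 0
The order-2 divided differences are all 6 (nonzero) and every higher order vanishes, so the data lies on a polynomial of degree exactly 2.

2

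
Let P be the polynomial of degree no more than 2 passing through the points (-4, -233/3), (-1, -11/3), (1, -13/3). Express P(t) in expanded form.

P(t) = -5t^2 - (1/3)t + 1

Write P(t) = at^2 + bt + c. Substituting each data point gives a linear system:
  16a - 4b + c = -233/3
  a - b + c = -11/3
  a + b + c = -13/3
Solving the system yields a = -5, b = -1/3, c = 1.
So P(t) = -5t² - (1/3)t + 1.
Check: P(1) = -13/3. ✓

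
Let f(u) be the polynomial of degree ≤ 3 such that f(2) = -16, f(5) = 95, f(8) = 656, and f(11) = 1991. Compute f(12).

Write f(u) = au^3 + bu^2 + cu + d. Substituting each data point gives a linear system:
  8a + 4b + 2c + d = -16
  125a + 25b + 5c + d = 95
  512a + 64b + 8c + d = 656
  1331a + 121b + 11c + d = 1991
Solving the system yields a = 2, b = -5, c = -6, d = 0.
So f(u) = 2u^3 - 5u^2 - 6u.
Then f(12) = 2664.

2664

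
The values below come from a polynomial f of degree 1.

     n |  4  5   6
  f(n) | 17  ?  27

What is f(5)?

22

The 2 known points determine the degree-1 polynomial uniquely.
Write f(n) = an + b. Substituting each data point gives a linear system:
  4a + b = 17
  6a + b = 27
Solving the system yields a = 5, b = -3.
So f(n) = 5n - 3.
Then f(5) = 22.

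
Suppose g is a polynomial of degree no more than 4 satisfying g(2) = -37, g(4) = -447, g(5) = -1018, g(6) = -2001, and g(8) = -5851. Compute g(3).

-156

Using the Lagrange interpolation formula with nodes 2, 4, 5, 6, 8:
  L_0(t) = (t - 4)(t - 5)(t - 6)(t - 8) / 144
  L_1(t) = (t - 2)(t - 5)(t - 6)(t - 8) / -16
  L_2(t) = (t - 2)(t - 4)(t - 6)(t - 8) / 9
  L_3(t) = (t - 2)(t - 4)(t - 5)(t - 8) / -16
  L_4(t) = (t - 2)(t - 4)(t - 5)(t - 6) / 144
Then g(t) = -37·L_0(t) - 447·L_1(t) - 1018·L_2(t) - 2001·L_3(t) - 5851·L_4(t).
Expanding and collecting terms gives g(t) = -t⁴ - 4t³ + 5t² - 3t - 3.
Evaluating at t = 3: g(3) = -156.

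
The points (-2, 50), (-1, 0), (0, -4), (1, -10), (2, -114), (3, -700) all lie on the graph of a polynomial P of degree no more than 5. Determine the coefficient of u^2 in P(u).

1

Write P(u) = au^5 + bu^4 + cu^3 + du^2 + eu + k. Substituting each data point gives a linear system:
  -32a + 16b - 8c + 4d - 2e + k = 50
  -a + b - c + d - e + k = 0
  k = -4
  a + b + c + d + e + k = -10
  32a + 16b + 8c + 4d + 2e + k = -114
  243a + 81b + 27c + 9d + 3e + k = -700
Solving the system yields a = -2, b = -2, c = -2, d = 1, e = -1, k = -4.
So P(u) = -2u^5 - 2u^4 - 2u^3 + u^2 - u - 4.
The coefficient of u^2 is 1.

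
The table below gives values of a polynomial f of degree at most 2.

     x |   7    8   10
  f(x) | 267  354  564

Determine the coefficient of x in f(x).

Write f(x) = ax^2 + bx + c. Substituting each data point gives a linear system:
  49a + 7b + c = 267
  64a + 8b + c = 354
  100a + 10b + c = 564
Solving the system yields a = 6, b = -3, c = -6.
So f(x) = 6x^2 - 3x - 6.
The coefficient of x is -3.

-3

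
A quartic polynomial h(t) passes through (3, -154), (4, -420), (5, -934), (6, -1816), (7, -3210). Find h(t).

h(t) = -t^4 - 2t^3 - 3t^2 + 4t - 4

Write h(t) = at^4 + bt^3 + ct^2 + dt + e. Substituting each data point gives a linear system:
  81a + 27b + 9c + 3d + e = -154
  256a + 64b + 16c + 4d + e = -420
  625a + 125b + 25c + 5d + e = -934
  1296a + 216b + 36c + 6d + e = -1816
  2401a + 343b + 49c + 7d + e = -3210
Solving the system yields a = -1, b = -2, c = -3, d = 4, e = -4.
So h(t) = -t^4 - 2t^3 - 3t^2 + 4t - 4.
Check: h(6) = -1816. ✓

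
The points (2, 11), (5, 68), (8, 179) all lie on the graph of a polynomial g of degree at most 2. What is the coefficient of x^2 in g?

Write g(x) = ax^2 + bx + c. Substituting each data point gives a linear system:
  4a + 2b + c = 11
  25a + 5b + c = 68
  64a + 8b + c = 179
Solving the system yields a = 3, b = -2, c = 3.
So g(x) = 3x^2 - 2x + 3.
The leading coefficient is 3.

3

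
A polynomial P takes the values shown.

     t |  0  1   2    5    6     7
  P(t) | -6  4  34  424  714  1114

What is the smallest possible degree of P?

3

Divided differences on the nodes 0, 1, 2, 5, 6, 7:
  order 0: -6  4  34  424  714  1114
  order 1: 10  30  130  290  400
  order 2: 10  25  40  55
  order 3: 3  3  3
  order 4: 0  0
  order 5: 0
The order-3 divided differences are all 3 (nonzero) and every higher order vanishes, so the data lies on a polynomial of degree exactly 3.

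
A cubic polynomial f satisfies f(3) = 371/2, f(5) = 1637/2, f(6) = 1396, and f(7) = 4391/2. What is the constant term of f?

1

Write f(t) = at^3 + bt^2 + ct + d. Substituting each data point gives a linear system:
  27a + 9b + 3c + d = 371/2
  125a + 25b + 5c + d = 1637/2
  216a + 36b + 6c + d = 1396
  343a + 49b + 7c + d = 4391/2
Solving the system yields a = 6, b = 3, c = -3/2, d = 1.
So f(t) = 6t^3 + 3t^2 - (3/2)t + 1.
The constant term is 1.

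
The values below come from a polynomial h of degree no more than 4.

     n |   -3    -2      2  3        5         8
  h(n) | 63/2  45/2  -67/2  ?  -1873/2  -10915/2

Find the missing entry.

The 5 known points determine the degree-4 polynomial uniquely.
Write h(n) = an^4 + bn^3 + cn^2 + dn + e. Substituting each data point gives a linear system:
  81a - 27b + 9c - 3d + e = 63/2
  16a - 8b + 4c - 2d + e = 45/2
  16a + 8b + 4c + 2d + e = -67/2
  625a + 125b + 25c + 5d + e = -1873/2
  4096a + 512b + 64c + 8d + e = -10915/2
Solving the system yields a = -1, b = -3, c = 3, d = -2, e = -3/2.
So h(n) = -n⁴ - 3n³ + 3n² - 2n - 3/2.
Then h(3) = -285/2.

-285/2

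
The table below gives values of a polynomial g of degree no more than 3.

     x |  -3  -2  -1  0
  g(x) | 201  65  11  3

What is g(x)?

g(x) = -6x^3 + 5x^2 + 3x + 3

Write g(x) = ax^3 + bx^2 + cx + d. Substituting each data point gives a linear system:
  -27a + 9b - 3c + d = 201
  -8a + 4b - 2c + d = 65
  -a + b - c + d = 11
  d = 3
Solving the system yields a = -6, b = 5, c = 3, d = 3.
So g(x) = -6x^3 + 5x^2 + 3x + 3.
Check: g(0) = 3. ✓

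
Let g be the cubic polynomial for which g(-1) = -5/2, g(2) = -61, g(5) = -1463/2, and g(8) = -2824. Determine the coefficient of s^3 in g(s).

-5

Write g(s) = as^3 + bs^2 + cs + d. Substituting each data point gives a linear system:
  -a + b - c + d = -5/2
  8a + 4b + 2c + d = -61
  125a + 25b + 5c + d = -1463/2
  512a + 64b + 8c + d = -2824
Solving the system yields a = -5, b = -4, c = -1/2, d = -4.
So g(s) = -5s^3 - 4s^2 - (1/2)s - 4.
The leading coefficient is -5.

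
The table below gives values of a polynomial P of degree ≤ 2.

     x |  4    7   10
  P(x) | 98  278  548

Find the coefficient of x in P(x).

5

Write P(x) = ax^2 + bx + c. Substituting each data point gives a linear system:
  16a + 4b + c = 98
  49a + 7b + c = 278
  100a + 10b + c = 548
Solving the system yields a = 5, b = 5, c = -2.
So P(x) = 5x^2 + 5x - 2.
The coefficient of x is 5.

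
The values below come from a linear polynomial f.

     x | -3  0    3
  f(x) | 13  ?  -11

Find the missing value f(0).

The 2 known points determine the degree-1 polynomial uniquely.
Write f(x) = ax + b. Substituting each data point gives a linear system:
  -3a + b = 13
  3a + b = -11
Solving the system yields a = -4, b = 1.
So f(x) = -4x + 1.
Then f(0) = 1.

1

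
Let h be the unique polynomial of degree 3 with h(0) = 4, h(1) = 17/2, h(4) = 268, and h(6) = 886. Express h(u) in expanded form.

h(u) = 4u^3 + (1/2)u^2 + 4

Write h(u) = au^3 + bu^2 + cu + d. Substituting each data point gives a linear system:
  d = 4
  a + b + c + d = 17/2
  64a + 16b + 4c + d = 268
  216a + 36b + 6c + d = 886
Solving the system yields a = 4, b = 1/2, c = 0, d = 4.
So h(u) = 4u^3 + (1/2)u^2 + 4.
Check: h(1) = 17/2. ✓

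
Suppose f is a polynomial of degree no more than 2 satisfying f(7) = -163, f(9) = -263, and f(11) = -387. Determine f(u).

Write f(u) = au^2 + bu + c. Substituting each data point gives a linear system:
  49a + 7b + c = -163
  81a + 9b + c = -263
  121a + 11b + c = -387
Solving the system yields a = -3, b = -2, c = -2.
So f(u) = -3u^2 - 2u - 2.
Check: f(9) = -263. ✓

f(u) = -3u^2 - 2u - 2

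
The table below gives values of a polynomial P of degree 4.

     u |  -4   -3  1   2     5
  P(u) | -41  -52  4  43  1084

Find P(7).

Using the Lagrange interpolation formula with nodes -4, -3, 1, 2, 5:
  L_0(u) = (u + 3)(u - 1)(u - 2)(u - 5) / 270
  L_1(u) = (u + 4)(u - 1)(u - 2)(u - 5) / -160
  L_2(u) = (u + 4)(u + 3)(u - 2)(u - 5) / 80
  L_3(u) = (u + 4)(u + 3)(u - 1)(u - 5) / -90
  L_4(u) = (u + 4)(u + 3)(u - 1)(u - 2) / 864
Then P(u) = -41·L_0(u) - 52·L_1(u) + 4·L_2(u) + 43·L_3(u) + 1084·L_4(u).
Expanding and collecting terms gives P(u) = u^4 + 4u^3 - 2u^2 + 2u - 1.
Evaluating at u = 7: P(7) = 3688.

3688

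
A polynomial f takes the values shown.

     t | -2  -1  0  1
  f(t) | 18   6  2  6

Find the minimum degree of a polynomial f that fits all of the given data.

Forward differences of the values at t = -2, -1, 0, 1:
  f  : 18  6  2  6
  Δ  : -12  -4  4
  Δ^2: 8  8
  Δ^3: 0
The second differences are constant (8) and nonzero, while all higher differences vanish, so the minimal degree is 2.

2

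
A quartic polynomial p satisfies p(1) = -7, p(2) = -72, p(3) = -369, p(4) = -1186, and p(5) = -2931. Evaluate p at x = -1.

Using the Lagrange interpolation formula with nodes 1, 2, 3, 4, 5:
  L_0(x) = (x - 2)(x - 3)(x - 4)(x - 5) / 24
  L_1(x) = (x - 1)(x - 3)(x - 4)(x - 5) / -6
  L_2(x) = (x - 1)(x - 2)(x - 4)(x - 5) / 4
  L_3(x) = (x - 1)(x - 2)(x - 3)(x - 5) / -6
  L_4(x) = (x - 1)(x - 2)(x - 3)(x - 4) / 24
Then p(x) = -7·L_0(x) - 72·L_1(x) - 369·L_2(x) - 1186·L_3(x) - 2931·L_4(x).
Expanding and collecting terms gives p(x) = -5x^4 + 2x^3 - 3x^2 + 5x - 6.
Evaluating at x = -1: p(-1) = -21.

-21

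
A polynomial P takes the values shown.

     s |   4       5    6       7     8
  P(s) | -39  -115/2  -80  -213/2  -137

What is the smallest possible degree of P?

Forward differences of the values at s = 4, 5, 6, 7, 8:
  P  : -39  -115/2  -80  -213/2  -137
  Δ  : -37/2  -45/2  -53/2  -61/2
  Δ^2: -4  -4  -4
  Δ^3: 0  0
  Δ^4: 0
The second differences are constant (-4) and nonzero, while all higher differences vanish, so the minimal degree is 2.

2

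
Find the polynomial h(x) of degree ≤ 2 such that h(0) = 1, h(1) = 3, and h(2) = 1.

h(x) = -2x^2 + 4x + 1

Write h(x) = ax^2 + bx + c. Substituting each data point gives a linear system:
  c = 1
  a + b + c = 3
  4a + 2b + c = 1
Solving the system yields a = -2, b = 4, c = 1.
So h(x) = -2x^2 + 4x + 1.
Check: h(1) = 3. ✓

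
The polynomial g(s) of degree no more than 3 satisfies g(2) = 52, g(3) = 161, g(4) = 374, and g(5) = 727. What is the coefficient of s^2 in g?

-2

Write g(s) = as^3 + bs^2 + cs + d. Substituting each data point gives a linear system:
  8a + 4b + 2c + d = 52
  27a + 9b + 3c + d = 161
  64a + 16b + 4c + d = 374
  125a + 25b + 5c + d = 727
Solving the system yields a = 6, b = -2, c = 5, d = 2.
So g(s) = 6s³ - 2s² + 5s + 2.
The coefficient of s^2 is -2.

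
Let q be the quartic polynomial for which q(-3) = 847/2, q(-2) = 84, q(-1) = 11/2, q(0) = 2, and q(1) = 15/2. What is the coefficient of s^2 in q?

-1/2

Write q(s) = as^4 + bs^3 + cs^2 + ds + e. Substituting each data point gives a linear system:
  81a - 27b + 9c - 3d + e = 847/2
  16a - 8b + 4c - 2d + e = 84
  a - b + c - d + e = 11/2
  e = 2
  a + b + c + d + e = 15/2
Solving the system yields a = 5, b = -1, c = -1/2, d = 2, e = 2.
So q(s) = 5s⁴ - s³ - (1/2)s² + 2s + 2.
The coefficient of s^2 is -1/2.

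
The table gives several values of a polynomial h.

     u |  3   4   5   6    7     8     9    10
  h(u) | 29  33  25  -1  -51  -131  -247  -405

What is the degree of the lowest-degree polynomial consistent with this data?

Forward differences of the values at u = 3, 4, 5, 6, 7, 8, 9, 10:
  h  : 29  33  25  -1  -51  -131  -247  -405
  Δ  : 4  -8  -26  -50  -80  -116  -158
  Δ^2: -12  -18  -24  -30  -36  -42
  Δ^3: -6  -6  -6  -6  -6
  Δ^4: 0  0  0  0
  Δ^5: 0  0  0
  Δ^6: 0  0
  Δ^7: 0
The third differences are constant (-6) and nonzero, while all higher differences vanish, so the minimal degree is 3.

3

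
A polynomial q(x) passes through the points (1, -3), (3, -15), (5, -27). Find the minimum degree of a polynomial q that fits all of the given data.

1

Divided differences on the nodes 1, 3, 5:
  order 0: -3  -15  -27
  order 1: -6  -6
  order 2: 0
The order-1 divided differences are all -6 (nonzero) and every higher order vanishes, so the data lies on a polynomial of degree exactly 1.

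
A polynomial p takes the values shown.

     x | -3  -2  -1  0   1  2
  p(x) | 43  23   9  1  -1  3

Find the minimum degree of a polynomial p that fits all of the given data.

2

Forward differences of the values at x = -3, -2, -1, 0, 1, 2:
  p  : 43  23  9  1  -1  3
  Δ  : -20  -14  -8  -2  4
  Δ^2: 6  6  6  6
  Δ^3: 0  0  0
  Δ^4: 0  0
  Δ^5: 0
The second differences are constant (6) and nonzero, while all higher differences vanish, so the minimal degree is 2.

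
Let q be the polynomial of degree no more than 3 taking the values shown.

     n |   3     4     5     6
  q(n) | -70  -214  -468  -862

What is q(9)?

-3184

Using the Lagrange interpolation formula with nodes 3, 4, 5, 6:
  L_0(n) = (n - 4)(n - 5)(n - 6) / -6
  L_1(n) = (n - 3)(n - 5)(n - 6) / 2
  L_2(n) = (n - 3)(n - 4)(n - 6) / -2
  L_3(n) = (n - 3)(n - 4)(n - 5) / 6
Then q(n) = -70·L_0(n) - 214·L_1(n) - 468·L_2(n) - 862·L_3(n).
Expanding and collecting terms gives q(n) = -5n³ + 5n² + 6n + 2.
Evaluating at n = 9: q(9) = -3184.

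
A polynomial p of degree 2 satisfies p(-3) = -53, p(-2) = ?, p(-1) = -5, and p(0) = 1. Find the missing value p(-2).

-23

The 3 known points determine the degree-2 polynomial uniquely.
Write p(u) = au^2 + bu + c. Substituting each data point gives a linear system:
  9a - 3b + c = -53
  a - b + c = -5
  c = 1
Solving the system yields a = -6, b = 0, c = 1.
So p(u) = -6u^2 + 1.
Then p(-2) = -23.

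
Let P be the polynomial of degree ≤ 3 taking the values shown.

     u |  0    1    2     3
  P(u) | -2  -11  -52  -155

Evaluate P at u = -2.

Write P(u) = au^3 + bu^2 + cu + d. Substituting each data point gives a linear system:
  d = -2
  a + b + c + d = -11
  8a + 4b + 2c + d = -52
  27a + 9b + 3c + d = -155
Solving the system yields a = -5, b = -1, c = -3, d = -2.
So P(u) = -5u³ - u² - 3u - 2.
Then P(-2) = 40.

40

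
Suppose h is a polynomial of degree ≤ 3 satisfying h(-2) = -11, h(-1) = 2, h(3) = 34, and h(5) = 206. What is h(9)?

Write h(s) = as^3 + bs^2 + cs + d. Substituting each data point gives a linear system:
  -8a + 4b - 2c + d = -11
  -a + b - c + d = 2
  27a + 9b + 3c + d = 34
  125a + 25b + 5c + d = 206
Solving the system yields a = 2, b = -1, c = -4, d = 1.
So h(s) = 2s^3 - s^2 - 4s + 1.
Then h(9) = 1342.

1342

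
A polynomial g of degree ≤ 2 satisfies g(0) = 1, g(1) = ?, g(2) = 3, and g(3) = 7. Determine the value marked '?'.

1

On equispaced nodes a degree-2 polynomial has vanishing third forward difference, so
  - g(0) + 3·g(1) - 3·g(2) + g(3) = 0.
Substituting the known values and solving for g(1):
  3·g(1) = 3
  g(1) = 1.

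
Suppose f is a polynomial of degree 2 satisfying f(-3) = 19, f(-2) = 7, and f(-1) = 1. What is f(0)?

Using the Lagrange interpolation formula with nodes -3, -2, -1:
  L_0(t) = (t + 2)(t + 1) / 2
  L_1(t) = (t + 3)(t + 1) / -1
  L_2(t) = (t + 3)(t + 2) / 2
Then f(t) = 19·L_0(t) + 7·L_1(t) + 1·L_2(t).
Expanding and collecting terms gives f(t) = 3t^2 + 3t + 1.
Evaluating at t = 0: f(0) = 1.

1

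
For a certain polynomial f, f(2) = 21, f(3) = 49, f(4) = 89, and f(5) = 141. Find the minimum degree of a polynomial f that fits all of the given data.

Forward differences of the values at x = 2, 3, 4, 5:
  f  : 21  49  89  141
  Δ  : 28  40  52
  Δ^2: 12  12
  Δ^3: 0
The second differences are constant (12) and nonzero, while all higher differences vanish, so the minimal degree is 2.

2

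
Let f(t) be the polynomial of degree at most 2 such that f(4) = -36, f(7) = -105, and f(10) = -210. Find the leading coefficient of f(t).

Write f(t) = at^2 + bt + c. Substituting each data point gives a linear system:
  16a + 4b + c = -36
  49a + 7b + c = -105
  100a + 10b + c = -210
Solving the system yields a = -2, b = -1, c = 0.
So f(t) = -2t^2 - t.
The leading coefficient is -2.

-2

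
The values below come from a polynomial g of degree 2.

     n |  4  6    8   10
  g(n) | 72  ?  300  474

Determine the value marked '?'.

On equispaced nodes a degree-2 polynomial has vanishing third forward difference, so
  - g(4) + 3·g(6) - 3·g(8) + g(10) = 0.
Substituting the known values and solving for g(6):
  3·g(6) = 498
  g(6) = 166.

166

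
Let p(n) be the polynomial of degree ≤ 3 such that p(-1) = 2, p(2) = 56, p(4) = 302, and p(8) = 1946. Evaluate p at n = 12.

6086

Write p(n) = an^3 + bn^2 + cn + d. Substituting each data point gives a linear system:
  -a + b - c + d = 2
  8a + 4b + 2c + d = 56
  64a + 16b + 4c + d = 302
  512a + 64b + 8c + d = 1946
Solving the system yields a = 3, b = 6, c = 3, d = 2.
So p(n) = 3n³ + 6n² + 3n + 2.
Then p(12) = 6086.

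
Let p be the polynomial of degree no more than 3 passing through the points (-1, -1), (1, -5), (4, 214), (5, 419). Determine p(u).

Write p(u) = au^3 + bu^2 + cu + d. Substituting each data point gives a linear system:
  -a + b - c + d = -1
  a + b + c + d = -5
  64a + 16b + 4c + d = 214
  125a + 25b + 5c + d = 419
Solving the system yields a = 3, b = 3, c = -5, d = -6.
So p(u) = 3u^3 + 3u^2 - 5u - 6.
Check: p(4) = 214. ✓

p(u) = 3u^3 + 3u^2 - 5u - 6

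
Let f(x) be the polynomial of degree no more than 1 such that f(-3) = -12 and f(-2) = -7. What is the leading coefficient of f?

Write f(x) = ax + b. Substituting each data point gives a linear system:
  -3a + b = -12
  -2a + b = -7
Solving the system yields a = 5, b = 3.
So f(x) = 5x + 3.
The leading coefficient is 5.

5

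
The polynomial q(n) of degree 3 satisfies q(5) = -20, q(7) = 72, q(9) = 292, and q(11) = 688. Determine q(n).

Write q(n) = an^3 + bn^2 + cn + d. Substituting each data point gives a linear system:
  125a + 25b + 5c + d = -20
  343a + 49b + 7c + d = 72
  729a + 81b + 9c + d = 292
  1331a + 121b + 11c + d = 688
Solving the system yields a = 1, b = -5, c = -3, d = -5.
So q(n) = n³ - 5n² - 3n - 5.
Check: q(9) = 292. ✓

q(n) = n^3 - 5n^2 - 3n - 5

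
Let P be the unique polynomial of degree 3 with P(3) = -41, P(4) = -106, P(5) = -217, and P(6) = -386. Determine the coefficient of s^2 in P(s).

1

Write P(s) = as^3 + bs^2 + cs + d. Substituting each data point gives a linear system:
  27a + 9b + 3c + d = -41
  64a + 16b + 4c + d = -106
  125a + 25b + 5c + d = -217
  216a + 36b + 6c + d = -386
Solving the system yields a = -2, b = 1, c = 2, d = -2.
So P(s) = -2s³ + s² + 2s - 2.
The coefficient of s^2 is 1.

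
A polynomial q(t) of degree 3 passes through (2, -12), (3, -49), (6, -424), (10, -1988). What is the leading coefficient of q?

Write q(t) = at^3 + bt^2 + ct + d. Substituting each data point gives a linear system:
  8a + 4b + 2c + d = -12
  27a + 9b + 3c + d = -49
  216a + 36b + 6c + d = -424
  1000a + 100b + 10c + d = -1988
Solving the system yields a = -2, b = 0, c = 1, d = 2.
So q(t) = -2t^3 + t + 2.
The leading coefficient is -2.

-2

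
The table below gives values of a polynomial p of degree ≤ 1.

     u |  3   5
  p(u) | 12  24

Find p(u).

Write p(u) = au + b. Substituting each data point gives a linear system:
  3a + b = 12
  5a + b = 24
Solving the system yields a = 6, b = -6.
So p(u) = 6u - 6.
Check: p(5) = 24. ✓

p(u) = 6u - 6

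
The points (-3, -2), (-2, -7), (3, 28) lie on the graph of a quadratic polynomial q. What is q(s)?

Using the Lagrange interpolation formula with nodes -3, -2, 3:
  L_0(s) = (s + 2)(s - 3) / 6
  L_1(s) = (s + 3)(s - 3) / -5
  L_2(s) = (s + 3)(s + 2) / 30
Then q(s) = -2·L_0(s) - 7·L_1(s) + 28·L_2(s).
Expanding and collecting terms gives q(s) = 2s^2 + 5s - 5.
Check: q(-2) = -7. ✓

q(s) = 2s^2 + 5s - 5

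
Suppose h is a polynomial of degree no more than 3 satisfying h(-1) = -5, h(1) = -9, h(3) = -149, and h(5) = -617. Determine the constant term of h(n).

-2

Write h(n) = an^3 + bn^2 + cn + d. Substituting each data point gives a linear system:
  -a + b - c + d = -5
  a + b + c + d = -9
  27a + 9b + 3c + d = -149
  125a + 25b + 5c + d = -617
Solving the system yields a = -4, b = -5, c = 2, d = -2.
So h(n) = -4n³ - 5n² + 2n - 2.
The constant term is -2.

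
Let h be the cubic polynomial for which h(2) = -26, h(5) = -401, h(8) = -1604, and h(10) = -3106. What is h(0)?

4

Write h(x) = ax^3 + bx^2 + cx + d. Substituting each data point gives a linear system:
  8a + 4b + 2c + d = -26
  125a + 25b + 5c + d = -401
  512a + 64b + 8c + d = -1604
  1000a + 100b + 10c + d = -3106
Solving the system yields a = -3, b = -1, c = -1, d = 4.
So h(x) = -3x^3 - x^2 - x + 4.
Then h(0) = 4.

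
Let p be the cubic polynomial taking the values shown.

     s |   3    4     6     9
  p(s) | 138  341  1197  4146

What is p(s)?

p(s) = 6s^3 - 3s^2 + 2s - 3

Write p(s) = as^3 + bs^2 + cs + d. Substituting each data point gives a linear system:
  27a + 9b + 3c + d = 138
  64a + 16b + 4c + d = 341
  216a + 36b + 6c + d = 1197
  729a + 81b + 9c + d = 4146
Solving the system yields a = 6, b = -3, c = 2, d = -3.
So p(s) = 6s^3 - 3s^2 + 2s - 3.
Check: p(4) = 341. ✓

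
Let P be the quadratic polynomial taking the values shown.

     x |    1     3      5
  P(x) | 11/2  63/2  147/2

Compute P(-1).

Using the Lagrange interpolation formula with nodes 1, 3, 5:
  L_0(x) = (x - 3)(x - 5) / 8
  L_1(x) = (x - 1)(x - 5) / -4
  L_2(x) = (x - 1)(x - 3) / 8
Then P(x) = 11/2·L_0(x) + 63/2·L_1(x) + 147/2·L_2(x).
Expanding and collecting terms gives P(x) = 2x² + 5x - 3/2.
Evaluating at x = -1: P(-1) = -9/2.

-9/2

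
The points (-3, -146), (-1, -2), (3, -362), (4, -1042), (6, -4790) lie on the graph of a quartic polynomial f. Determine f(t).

f(t) = -3t^4 - 4t^3 - t^2 - 2

Write f(t) = at^4 + bt^3 + ct^2 + dt + e. Substituting each data point gives a linear system:
  81a - 27b + 9c - 3d + e = -146
  a - b + c - d + e = -2
  81a + 27b + 9c + 3d + e = -362
  256a + 64b + 16c + 4d + e = -1042
  1296a + 216b + 36c + 6d + e = -4790
Solving the system yields a = -3, b = -4, c = -1, d = 0, e = -2.
So f(t) = -3t^4 - 4t^3 - t^2 - 2.
Check: f(-1) = -2. ✓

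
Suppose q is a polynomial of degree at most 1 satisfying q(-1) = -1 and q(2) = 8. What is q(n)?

Using the Lagrange interpolation formula with nodes -1, 2:
  L_0(n) = (n - 2) / -3
  L_1(n) = (n + 1) / 3
Then q(n) = -1·L_0(n) + 8·L_1(n).
Expanding and collecting terms gives q(n) = 3n + 2.
Check: q(-1) = -1. ✓

q(n) = 3n + 2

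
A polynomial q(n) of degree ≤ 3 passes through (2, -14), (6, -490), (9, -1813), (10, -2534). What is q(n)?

q(n) = -3n^3 + 5n^2 - 3n - 4

Using the Lagrange interpolation formula with nodes 2, 6, 9, 10:
  L_0(n) = (n - 6)(n - 9)(n - 10) / -224
  L_1(n) = (n - 2)(n - 9)(n - 10) / 48
  L_2(n) = (n - 2)(n - 6)(n - 10) / -21
  L_3(n) = (n - 2)(n - 6)(n - 9) / 32
Then q(n) = -14·L_0(n) - 490·L_1(n) - 1813·L_2(n) - 2534·L_3(n).
Expanding and collecting terms gives q(n) = -3n³ + 5n² - 3n - 4.
Check: q(2) = -14. ✓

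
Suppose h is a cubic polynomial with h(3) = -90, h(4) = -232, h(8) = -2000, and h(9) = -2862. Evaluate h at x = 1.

2

Write h(x) = ax^3 + bx^2 + cx + d. Substituting each data point gives a linear system:
  27a + 9b + 3c + d = -90
  64a + 16b + 4c + d = -232
  512a + 64b + 8c + d = -2000
  729a + 81b + 9c + d = -2862
Solving the system yields a = -4, b = 0, c = 6, d = 0.
So h(x) = -4x³ + 6x.
Then h(1) = 2.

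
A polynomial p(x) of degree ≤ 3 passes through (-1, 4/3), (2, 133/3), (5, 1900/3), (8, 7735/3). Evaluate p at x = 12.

Write p(x) = ax^3 + bx^2 + cx + d. Substituting each data point gives a linear system:
  -a + b - c + d = 4/3
  8a + 4b + 2c + d = 133/3
  125a + 25b + 5c + d = 1900/3
  512a + 64b + 8c + d = 7735/3
Solving the system yields a = 5, b = 1/3, c = -1, d = 5.
So p(x) = 5x³ + (1/3)x² - x + 5.
Then p(12) = 8681.

8681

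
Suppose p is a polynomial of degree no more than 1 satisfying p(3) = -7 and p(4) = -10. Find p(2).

Write p(u) = au + b. Substituting each data point gives a linear system:
  3a + b = -7
  4a + b = -10
Solving the system yields a = -3, b = 2.
So p(u) = -3u + 2.
Then p(2) = -4.

-4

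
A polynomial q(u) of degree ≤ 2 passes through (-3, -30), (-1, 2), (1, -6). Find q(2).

-25

Using the Lagrange interpolation formula with nodes -3, -1, 1:
  L_0(u) = (u + 1)(u - 1) / 8
  L_1(u) = (u + 3)(u - 1) / -4
  L_2(u) = (u + 3)(u + 1) / 8
Then q(u) = -30·L_0(u) + 2·L_1(u) - 6·L_2(u).
Expanding and collecting terms gives q(u) = -5u^2 - 4u + 3.
Evaluating at u = 2: q(2) = -25.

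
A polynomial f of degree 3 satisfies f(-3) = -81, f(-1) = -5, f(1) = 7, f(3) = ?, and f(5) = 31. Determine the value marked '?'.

The 4 known points determine the degree-3 polynomial uniquely.
Write f(s) = as^3 + bs^2 + cs + d. Substituting each data point gives a linear system:
  -27a + 9b - 3c + d = -81
  -a + b - c + d = -5
  a + b + c + d = 7
  125a + 25b + 5c + d = 31
Solving the system yields a = 1, b = -5, c = 5, d = 6.
So f(s) = s^3 - 5s^2 + 5s + 6.
Then f(3) = 3.

3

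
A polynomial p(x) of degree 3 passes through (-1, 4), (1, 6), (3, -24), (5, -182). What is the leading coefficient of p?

Write p(x) = ax^3 + bx^2 + cx + d. Substituting each data point gives a linear system:
  -a + b - c + d = 4
  a + b + c + d = 6
  27a + 9b + 3c + d = -24
  125a + 25b + 5c + d = -182
Solving the system yields a = -2, b = 2, c = 3, d = 3.
So p(x) = -2x³ + 2x² + 3x + 3.
The leading coefficient is -2.

-2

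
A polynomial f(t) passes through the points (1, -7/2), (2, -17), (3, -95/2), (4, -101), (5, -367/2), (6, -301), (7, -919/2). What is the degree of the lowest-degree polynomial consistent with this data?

3

Forward differences of the values at t = 1, 2, 3, 4, 5, 6, 7:
  f  : -7/2  -17  -95/2  -101  -367/2  -301  -919/2
  Δ  : -27/2  -61/2  -107/2  -165/2  -235/2  -317/2
  Δ^2: -17  -23  -29  -35  -41
  Δ^3: -6  -6  -6  -6
  Δ^4: 0  0  0
  Δ^5: 0  0
  Δ^6: 0
The third differences are constant (-6) and nonzero, while all higher differences vanish, so the minimal degree is 3.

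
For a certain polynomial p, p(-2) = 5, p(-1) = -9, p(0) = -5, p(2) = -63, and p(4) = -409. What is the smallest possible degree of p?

3

Divided differences on the nodes -2, -1, 0, 2, 4:
  order 0: 5  -9  -5  -63  -409
  order 1: -14  4  -29  -173
  order 2: 9  -11  -36
  order 3: -5  -5
  order 4: 0
The order-3 divided differences are all -5 (nonzero) and every higher order vanishes, so the data lies on a polynomial of degree exactly 3.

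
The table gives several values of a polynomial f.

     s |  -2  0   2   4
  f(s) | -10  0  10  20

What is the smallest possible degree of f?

1

Forward differences of the values at s = -2, 0, 2, 4:
  f  : -10  0  10  20
  Δ  : 10  10  10
  Δ^2: 0  0
  Δ^3: 0
The first differences are constant (10) and nonzero, while all higher differences vanish, so the minimal degree is 1.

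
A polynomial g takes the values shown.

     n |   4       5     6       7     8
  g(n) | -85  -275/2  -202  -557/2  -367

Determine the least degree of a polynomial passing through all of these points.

2

Forward differences of the values at n = 4, 5, 6, 7, 8:
  g  : -85  -275/2  -202  -557/2  -367
  Δ  : -105/2  -129/2  -153/2  -177/2
  Δ^2: -12  -12  -12
  Δ^3: 0  0
  Δ^4: 0
The second differences are constant (-12) and nonzero, while all higher differences vanish, so the minimal degree is 2.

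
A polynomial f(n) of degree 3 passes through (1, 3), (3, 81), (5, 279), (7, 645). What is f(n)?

Using the Lagrange interpolation formula with nodes 1, 3, 5, 7:
  L_0(n) = (n - 3)(n - 5)(n - 7) / -48
  L_1(n) = (n - 1)(n - 5)(n - 7) / 16
  L_2(n) = (n - 1)(n - 3)(n - 7) / -16
  L_3(n) = (n - 1)(n - 3)(n - 5) / 48
Then f(n) = 3·L_0(n) + 81·L_1(n) + 279·L_2(n) + 645·L_3(n).
Expanding and collecting terms gives f(n) = n^3 + 6n^2 + 2n - 6.
Check: f(3) = 81. ✓

f(n) = n^3 + 6n^2 + 2n - 6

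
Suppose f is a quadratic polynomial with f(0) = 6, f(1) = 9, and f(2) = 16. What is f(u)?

f(u) = 2u^2 + u + 6

Using the Lagrange interpolation formula with nodes 0, 1, 2:
  L_0(u) = (u - 1)(u - 2) / 2
  L_1(u) = u(u - 2) / -1
  L_2(u) = u(u - 1) / 2
Then f(u) = 6·L_0(u) + 9·L_1(u) + 16·L_2(u).
Expanding and collecting terms gives f(u) = 2u^2 + u + 6.
Check: f(2) = 16. ✓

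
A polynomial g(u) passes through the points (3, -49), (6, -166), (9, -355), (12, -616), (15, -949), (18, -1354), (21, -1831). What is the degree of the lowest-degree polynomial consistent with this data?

2

Forward differences of the values at u = 3, 6, 9, 12, 15, 18, 21:
  g  : -49  -166  -355  -616  -949  -1354  -1831
  Δ  : -117  -189  -261  -333  -405  -477
  Δ^2: -72  -72  -72  -72  -72
  Δ^3: 0  0  0  0
  Δ^4: 0  0  0
  Δ^5: 0  0
  Δ^6: 0
The second differences are constant (-72) and nonzero, while all higher differences vanish, so the minimal degree is 2.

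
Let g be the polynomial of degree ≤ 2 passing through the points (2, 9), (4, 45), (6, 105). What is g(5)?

72

Using the Lagrange interpolation formula with nodes 2, 4, 6:
  L_0(n) = (n - 4)(n - 6) / 8
  L_1(n) = (n - 2)(n - 6) / -4
  L_2(n) = (n - 2)(n - 4) / 8
Then g(n) = 9·L_0(n) + 45·L_1(n) + 105·L_2(n).
Expanding and collecting terms gives g(n) = 3n² - 3.
Evaluating at n = 5: g(5) = 72.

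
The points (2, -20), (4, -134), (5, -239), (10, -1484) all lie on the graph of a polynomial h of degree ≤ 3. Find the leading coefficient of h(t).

Write h(t) = at^3 + bt^2 + ct + d. Substituting each data point gives a linear system:
  8a + 4b + 2c + d = -20
  64a + 16b + 4c + d = -134
  125a + 25b + 5c + d = -239
  1000a + 100b + 10c + d = -1484
Solving the system yields a = -1, b = -5, c = 1, d = 6.
So h(t) = -t^3 - 5t^2 + t + 6.
The leading coefficient is -1.

-1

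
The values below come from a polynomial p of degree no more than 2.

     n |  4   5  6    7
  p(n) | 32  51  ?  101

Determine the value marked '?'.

On equispaced nodes a degree-2 polynomial has vanishing third forward difference, so
  - p(4) + 3·p(5) - 3·p(6) + p(7) = 0.
Substituting the known values and solving for p(6):
  -3·p(6) = -222
  p(6) = 74.

74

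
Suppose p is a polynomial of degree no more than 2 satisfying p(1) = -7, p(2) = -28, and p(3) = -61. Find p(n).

p(n) = -6n^2 - 3n + 2

Write p(n) = an^2 + bn + c. Substituting each data point gives a linear system:
  a + b + c = -7
  4a + 2b + c = -28
  9a + 3b + c = -61
Solving the system yields a = -6, b = -3, c = 2.
So p(n) = -6n^2 - 3n + 2.
Check: p(2) = -28. ✓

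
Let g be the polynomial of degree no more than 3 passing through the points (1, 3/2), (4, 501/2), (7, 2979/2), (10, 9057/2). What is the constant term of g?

-3/2

Write g(s) = as^3 + bs^2 + cs + d. Substituting each data point gives a linear system:
  a + b + c + d = 3/2
  64a + 16b + 4c + d = 501/2
  343a + 49b + 7c + d = 2979/2
  1000a + 100b + 10c + d = 9057/2
Solving the system yields a = 5, b = -5, c = 3, d = -3/2.
So g(s) = 5s^3 - 5s^2 + 3s - 3/2.
The constant term is -3/2.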